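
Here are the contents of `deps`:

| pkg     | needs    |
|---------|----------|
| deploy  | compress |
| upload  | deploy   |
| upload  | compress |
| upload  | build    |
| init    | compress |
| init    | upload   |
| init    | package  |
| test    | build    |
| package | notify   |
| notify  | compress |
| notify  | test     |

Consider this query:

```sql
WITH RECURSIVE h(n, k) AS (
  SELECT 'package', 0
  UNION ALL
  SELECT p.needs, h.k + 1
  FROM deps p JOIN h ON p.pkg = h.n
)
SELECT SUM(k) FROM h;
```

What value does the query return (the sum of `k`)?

Base: (package, k=0).
Iteration 1: edges from {package} -> (notify, k=1).
Iteration 2: edges from {notify} -> (compress, k=2), (test, k=2).
Iteration 3: edges from {compress,test} -> (build, k=3).
Iteration 4: no outgoing edges from {build}; recursion stops.
SUM(k) = 0 + 1 + 2 + 2 + 3 = 8.

8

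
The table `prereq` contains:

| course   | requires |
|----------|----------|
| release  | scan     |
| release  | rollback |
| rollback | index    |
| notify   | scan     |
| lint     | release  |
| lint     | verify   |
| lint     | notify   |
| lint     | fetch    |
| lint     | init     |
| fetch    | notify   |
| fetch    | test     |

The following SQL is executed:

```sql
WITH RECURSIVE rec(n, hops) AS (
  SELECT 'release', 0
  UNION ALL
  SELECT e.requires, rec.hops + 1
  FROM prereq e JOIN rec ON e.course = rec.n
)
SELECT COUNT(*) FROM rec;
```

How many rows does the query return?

Base: (release, hops=0).
Iteration 1: edges from {release} -> (rollback, hops=1), (scan, hops=1).
Iteration 2: edges from {rollback,scan} -> (index, hops=2).
Iteration 3: no outgoing edges from {index}; recursion stops.
Total rows emitted: 4.

4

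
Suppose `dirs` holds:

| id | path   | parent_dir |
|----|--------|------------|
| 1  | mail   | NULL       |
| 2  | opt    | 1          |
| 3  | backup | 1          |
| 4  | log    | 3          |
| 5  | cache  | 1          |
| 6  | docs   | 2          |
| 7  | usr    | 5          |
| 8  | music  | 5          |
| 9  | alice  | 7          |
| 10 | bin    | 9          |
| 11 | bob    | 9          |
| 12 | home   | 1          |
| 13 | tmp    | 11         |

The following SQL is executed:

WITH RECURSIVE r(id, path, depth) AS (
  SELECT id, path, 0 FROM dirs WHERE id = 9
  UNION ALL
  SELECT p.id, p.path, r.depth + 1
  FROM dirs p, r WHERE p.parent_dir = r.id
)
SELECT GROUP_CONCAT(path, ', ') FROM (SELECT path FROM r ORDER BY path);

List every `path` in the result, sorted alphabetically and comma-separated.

alice, bin, bob, tmp

Base: id=9 (alice) at depth 0.
Iteration 1: rows with parent_dir in {9} -> bin (id 10, depth 1), bob (id 11, depth 1).
Iteration 2: rows with parent_dir in {10,11} -> tmp (id 13, depth 2).
Iteration 3: no rows with parent_dir in {13}; recursion stops.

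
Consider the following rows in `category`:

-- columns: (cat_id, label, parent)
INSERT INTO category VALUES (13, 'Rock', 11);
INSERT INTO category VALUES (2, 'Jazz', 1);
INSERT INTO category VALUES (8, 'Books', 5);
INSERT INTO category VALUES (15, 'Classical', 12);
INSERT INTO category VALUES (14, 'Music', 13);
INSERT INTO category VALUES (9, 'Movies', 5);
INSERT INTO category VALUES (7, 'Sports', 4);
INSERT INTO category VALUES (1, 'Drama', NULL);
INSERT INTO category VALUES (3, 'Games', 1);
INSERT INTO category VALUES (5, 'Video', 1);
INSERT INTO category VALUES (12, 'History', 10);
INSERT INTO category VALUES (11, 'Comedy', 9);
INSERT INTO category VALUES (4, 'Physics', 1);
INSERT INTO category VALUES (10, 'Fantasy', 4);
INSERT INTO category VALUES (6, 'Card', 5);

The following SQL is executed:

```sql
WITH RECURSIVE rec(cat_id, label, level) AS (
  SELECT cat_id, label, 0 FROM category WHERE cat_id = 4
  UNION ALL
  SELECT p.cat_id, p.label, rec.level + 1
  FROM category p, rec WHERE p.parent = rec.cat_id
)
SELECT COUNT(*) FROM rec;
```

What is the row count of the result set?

5

Base: cat_id=4 (Physics) at level 0.
Iteration 1: rows with parent in {4} -> Sports (id 7, level 1), Fantasy (id 10, level 1).
Iteration 2: rows with parent in {7,10} -> History (id 12, level 2).
Iteration 3: rows with parent in {12} -> Classical (id 15, level 3).
Iteration 4: no rows with parent in {15}; recursion stops.
Total rows emitted: 5.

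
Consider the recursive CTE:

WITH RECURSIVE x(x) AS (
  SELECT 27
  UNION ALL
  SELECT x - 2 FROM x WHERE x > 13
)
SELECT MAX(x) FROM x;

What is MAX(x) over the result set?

Base: x=27.
Iteration 1: 27 > 13 holds -> x = 27 - 2 = 25.
Iteration 2: 25 > 13 holds -> x = 25 - 2 = 23.
Iteration 3: 23 > 13 holds -> x = 23 - 2 = 21.
Iteration 4: 21 > 13 holds -> x = 21 - 2 = 19.
Iteration 5: 19 > 13 holds -> x = 19 - 2 = 17.
Iteration 6: 17 > 13 holds -> x = 17 - 2 = 15.
Iteration 7: 15 > 13 holds -> x = 15 - 2 = 13.
Iteration 8: 13 > 13 fails; recursion stops.
x values: 27, 25, 23, 21, 19, 17, 15, 13; the maximum is 27.

27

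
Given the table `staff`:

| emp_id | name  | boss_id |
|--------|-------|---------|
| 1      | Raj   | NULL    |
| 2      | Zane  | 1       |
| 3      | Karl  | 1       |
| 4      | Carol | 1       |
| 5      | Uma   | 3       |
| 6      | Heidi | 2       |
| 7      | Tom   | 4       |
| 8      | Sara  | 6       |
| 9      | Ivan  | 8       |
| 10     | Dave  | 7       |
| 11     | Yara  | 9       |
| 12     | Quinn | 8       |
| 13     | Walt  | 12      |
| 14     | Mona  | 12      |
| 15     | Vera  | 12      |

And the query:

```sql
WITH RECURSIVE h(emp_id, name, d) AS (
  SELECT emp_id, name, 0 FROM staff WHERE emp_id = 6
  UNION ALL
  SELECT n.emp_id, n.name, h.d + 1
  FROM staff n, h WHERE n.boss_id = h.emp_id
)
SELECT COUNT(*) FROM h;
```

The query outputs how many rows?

Base: emp_id=6 (Heidi) at d 0.
Iteration 1: rows with boss_id in {6} -> Sara (id 8, d 1).
Iteration 2: rows with boss_id in {8} -> Ivan (id 9, d 2), Quinn (id 12, d 2).
Iteration 3: rows with boss_id in {9,12} -> Yara (id 11, d 3), Walt (id 13, d 3), Mona (id 14, d 3), Vera (id 15, d 3).
Iteration 4: no rows with boss_id in {11,13,14,15}; recursion stops.
Total rows emitted: 8.

8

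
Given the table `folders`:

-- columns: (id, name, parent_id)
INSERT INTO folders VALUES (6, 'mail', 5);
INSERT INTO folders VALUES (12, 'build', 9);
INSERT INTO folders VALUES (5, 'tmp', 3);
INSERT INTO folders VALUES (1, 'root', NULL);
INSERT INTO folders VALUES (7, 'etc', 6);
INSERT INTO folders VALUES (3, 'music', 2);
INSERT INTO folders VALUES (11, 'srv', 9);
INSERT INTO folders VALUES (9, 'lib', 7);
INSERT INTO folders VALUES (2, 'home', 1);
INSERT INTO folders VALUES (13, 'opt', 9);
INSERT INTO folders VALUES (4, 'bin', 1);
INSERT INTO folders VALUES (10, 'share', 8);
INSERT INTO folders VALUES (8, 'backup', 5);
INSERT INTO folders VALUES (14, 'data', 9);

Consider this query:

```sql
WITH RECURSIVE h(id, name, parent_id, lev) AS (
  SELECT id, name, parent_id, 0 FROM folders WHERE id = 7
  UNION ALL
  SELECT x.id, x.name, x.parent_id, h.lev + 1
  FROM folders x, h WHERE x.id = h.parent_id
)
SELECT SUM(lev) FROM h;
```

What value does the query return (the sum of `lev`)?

Base: id=7 (etc), parent_id=6, lev 0.
Iteration 1: join on id=6 -> mail (id 6, parent_id=5, lev 1).
Iteration 2: join on id=5 -> tmp (id 5, parent_id=3, lev 2).
Iteration 3: join on id=3 -> music (id 3, parent_id=2, lev 3).
Iteration 4: join on id=2 -> home (id 2, parent_id=1, lev 4).
Iteration 5: join on id=1 -> root (id 1, parent_id=NULL, lev 5).
Iteration 6: parent_id is NULL; no match; recursion stops.
SUM(lev) = 0 + 1 + 2 + 3 + 4 + 5 = 15.

15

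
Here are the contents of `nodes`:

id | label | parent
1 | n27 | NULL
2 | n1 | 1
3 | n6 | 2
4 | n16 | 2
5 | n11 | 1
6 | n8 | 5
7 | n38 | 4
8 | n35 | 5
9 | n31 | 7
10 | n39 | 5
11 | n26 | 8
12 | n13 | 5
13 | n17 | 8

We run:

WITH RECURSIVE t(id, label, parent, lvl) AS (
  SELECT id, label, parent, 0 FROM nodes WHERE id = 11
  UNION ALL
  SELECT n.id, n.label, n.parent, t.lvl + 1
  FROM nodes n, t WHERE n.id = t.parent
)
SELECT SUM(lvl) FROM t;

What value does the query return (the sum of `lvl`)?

6

Base: id=11 (n26), parent=8, lvl 0.
Iteration 1: join on id=8 -> n35 (id 8, parent=5, lvl 1).
Iteration 2: join on id=5 -> n11 (id 5, parent=1, lvl 2).
Iteration 3: join on id=1 -> n27 (id 1, parent=NULL, lvl 3).
Iteration 4: parent is NULL; no match; recursion stops.
SUM(lvl) = 0 + 1 + 2 + 3 = 6.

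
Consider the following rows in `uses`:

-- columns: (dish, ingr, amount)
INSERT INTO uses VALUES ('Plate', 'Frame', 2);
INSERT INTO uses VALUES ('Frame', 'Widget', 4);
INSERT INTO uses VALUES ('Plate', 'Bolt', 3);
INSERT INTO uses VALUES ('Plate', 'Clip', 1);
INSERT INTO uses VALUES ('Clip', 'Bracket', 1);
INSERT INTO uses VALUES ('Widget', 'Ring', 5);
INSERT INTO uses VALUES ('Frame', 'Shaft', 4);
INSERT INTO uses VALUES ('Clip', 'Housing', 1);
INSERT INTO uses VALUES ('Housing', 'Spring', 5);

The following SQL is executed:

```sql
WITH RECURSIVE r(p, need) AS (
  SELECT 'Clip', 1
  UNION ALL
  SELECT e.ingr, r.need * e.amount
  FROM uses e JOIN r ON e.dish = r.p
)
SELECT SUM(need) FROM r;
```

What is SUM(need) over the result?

Base: (Clip, need=1).
Iteration 1: components of {Clip} -> Bracket = 1*1 = 1, Housing = 1*1 = 1.
Iteration 2: components of {Bracket,Housing} -> Spring = 1*5 = 5.
Iteration 3: no further components; recursion stops.
SUM(need) = 1 + 1 + 1 + 5 = 8.

8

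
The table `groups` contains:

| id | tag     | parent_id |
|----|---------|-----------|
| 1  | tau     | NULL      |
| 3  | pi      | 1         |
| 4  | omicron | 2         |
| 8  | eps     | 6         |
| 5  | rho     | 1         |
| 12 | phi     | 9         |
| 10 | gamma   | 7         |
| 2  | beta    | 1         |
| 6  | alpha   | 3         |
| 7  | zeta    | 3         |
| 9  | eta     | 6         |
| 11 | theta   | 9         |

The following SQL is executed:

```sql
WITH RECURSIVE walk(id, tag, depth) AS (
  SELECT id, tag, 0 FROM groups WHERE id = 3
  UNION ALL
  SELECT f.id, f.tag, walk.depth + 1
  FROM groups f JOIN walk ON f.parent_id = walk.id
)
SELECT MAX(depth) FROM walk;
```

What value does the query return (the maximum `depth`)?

Base: id=3 (pi) at depth 0.
Iteration 1: rows with parent_id in {3} -> alpha (id 6, depth 1), zeta (id 7, depth 1).
Iteration 2: rows with parent_id in {6,7} -> eps (id 8, depth 2), eta (id 9, depth 2), gamma (id 10, depth 2).
Iteration 3: rows with parent_id in {8,9,10} -> theta (id 11, depth 3), phi (id 12, depth 3).
Iteration 4: no rows with parent_id in {11,12}; recursion stops.
depth values: 0, 1, 1, 2, 2, 2, 3, 3; the maximum is 3.

3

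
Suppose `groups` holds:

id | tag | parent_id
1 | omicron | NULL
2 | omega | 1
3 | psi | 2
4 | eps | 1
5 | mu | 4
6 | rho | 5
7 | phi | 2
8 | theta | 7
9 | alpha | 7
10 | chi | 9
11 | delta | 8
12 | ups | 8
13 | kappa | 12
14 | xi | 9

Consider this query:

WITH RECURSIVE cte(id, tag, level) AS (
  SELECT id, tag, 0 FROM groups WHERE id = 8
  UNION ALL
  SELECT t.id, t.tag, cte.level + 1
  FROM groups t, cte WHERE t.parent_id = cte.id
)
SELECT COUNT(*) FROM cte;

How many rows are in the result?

4

Base: id=8 (theta) at level 0.
Iteration 1: rows with parent_id in {8} -> delta (id 11, level 1), ups (id 12, level 1).
Iteration 2: rows with parent_id in {11,12} -> kappa (id 13, level 2).
Iteration 3: no rows with parent_id in {13}; recursion stops.
Total rows emitted: 4.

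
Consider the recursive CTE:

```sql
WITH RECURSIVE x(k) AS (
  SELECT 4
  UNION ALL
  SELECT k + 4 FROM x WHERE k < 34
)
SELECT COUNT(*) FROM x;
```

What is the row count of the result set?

9

Base: k=4.
Iteration 1: 4 < 34 holds -> k = 4 + 4 = 8.
Iteration 2: 8 < 34 holds -> k = 8 + 4 = 12.
Iteration 3: 12 < 34 holds -> k = 12 + 4 = 16.
Iteration 4: 16 < 34 holds -> k = 16 + 4 = 20.
Iteration 5: 20 < 34 holds -> k = 20 + 4 = 24.
Iteration 6: 24 < 34 holds -> k = 24 + 4 = 28.
Iteration 7: 28 < 34 holds -> k = 28 + 4 = 32.
Iteration 8: 32 < 34 holds -> k = 32 + 4 = 36.
Iteration 9: 36 < 34 fails; recursion stops.
Total rows emitted: 9.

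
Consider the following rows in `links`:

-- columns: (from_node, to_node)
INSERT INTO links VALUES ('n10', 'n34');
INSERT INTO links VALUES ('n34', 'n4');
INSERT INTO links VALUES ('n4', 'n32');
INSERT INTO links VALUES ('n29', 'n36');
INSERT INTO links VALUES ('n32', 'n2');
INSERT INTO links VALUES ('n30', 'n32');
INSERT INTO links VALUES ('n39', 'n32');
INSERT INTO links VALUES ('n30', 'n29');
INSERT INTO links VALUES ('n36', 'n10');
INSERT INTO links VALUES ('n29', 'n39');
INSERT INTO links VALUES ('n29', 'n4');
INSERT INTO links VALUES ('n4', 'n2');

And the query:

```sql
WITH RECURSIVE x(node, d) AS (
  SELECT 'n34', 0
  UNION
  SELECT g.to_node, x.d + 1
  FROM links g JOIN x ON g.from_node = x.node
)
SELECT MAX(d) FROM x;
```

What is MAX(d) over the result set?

Base: (n34, d=0).
Iteration 1: edges from {n34} -> (n4, d=1).
Iteration 2: edges from {n4} -> (n2, d=2), (n32, d=2).
Iteration 3: edges from {n2,n32} -> (n2, d=3).
Iteration 4: no outgoing edges from {n2}; recursion stops.
d values: 0, 1, 2, 2, 3; the maximum is 3.

3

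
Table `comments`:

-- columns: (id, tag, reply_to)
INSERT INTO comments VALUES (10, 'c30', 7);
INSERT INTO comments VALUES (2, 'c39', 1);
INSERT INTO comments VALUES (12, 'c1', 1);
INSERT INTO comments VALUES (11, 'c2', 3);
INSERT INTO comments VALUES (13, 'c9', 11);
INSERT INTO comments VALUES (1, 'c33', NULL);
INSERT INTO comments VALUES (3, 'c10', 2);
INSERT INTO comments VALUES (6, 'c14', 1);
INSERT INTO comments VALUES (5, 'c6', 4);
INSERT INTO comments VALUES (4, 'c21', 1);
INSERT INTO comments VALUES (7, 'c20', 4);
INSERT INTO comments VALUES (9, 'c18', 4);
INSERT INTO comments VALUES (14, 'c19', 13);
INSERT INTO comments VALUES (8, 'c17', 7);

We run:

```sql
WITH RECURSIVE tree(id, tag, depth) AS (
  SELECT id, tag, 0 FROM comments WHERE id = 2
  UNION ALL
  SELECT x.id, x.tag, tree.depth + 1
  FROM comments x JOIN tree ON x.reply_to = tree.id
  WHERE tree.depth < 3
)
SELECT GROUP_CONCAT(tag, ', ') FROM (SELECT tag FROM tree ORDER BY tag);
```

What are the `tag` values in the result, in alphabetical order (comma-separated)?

Base: id=2 (c39) at depth 0.
Iteration 1: rows with reply_to in {2} -> c10 (id 3, depth 1).
Iteration 2: rows with reply_to in {3} -> c2 (id 11, depth 2).
Iteration 3: rows with reply_to in {11} -> c9 (id 13, depth 3).
Iteration 4: depth < 3 fails for all current rows; recursion stops.

c10, c2, c39, c9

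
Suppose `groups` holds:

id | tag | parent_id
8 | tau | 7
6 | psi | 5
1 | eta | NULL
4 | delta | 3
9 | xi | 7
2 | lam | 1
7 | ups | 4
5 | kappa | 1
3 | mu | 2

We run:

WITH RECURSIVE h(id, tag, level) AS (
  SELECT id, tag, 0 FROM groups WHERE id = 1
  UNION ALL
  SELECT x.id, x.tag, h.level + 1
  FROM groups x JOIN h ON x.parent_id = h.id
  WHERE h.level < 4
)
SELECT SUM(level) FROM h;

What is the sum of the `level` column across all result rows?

13

Base: id=1 (eta) at level 0.
Iteration 1: rows with parent_id in {1} -> lam (id 2, level 1), kappa (id 5, level 1).
Iteration 2: rows with parent_id in {2,5} -> mu (id 3, level 2), psi (id 6, level 2).
Iteration 3: rows with parent_id in {3,6} -> delta (id 4, level 3).
Iteration 4: rows with parent_id in {4} -> ups (id 7, level 4).
Iteration 5: level < 4 fails for all current rows; recursion stops.
SUM(level) = 0 + 1 + 1 + 2 + 2 + 3 + 4 = 13.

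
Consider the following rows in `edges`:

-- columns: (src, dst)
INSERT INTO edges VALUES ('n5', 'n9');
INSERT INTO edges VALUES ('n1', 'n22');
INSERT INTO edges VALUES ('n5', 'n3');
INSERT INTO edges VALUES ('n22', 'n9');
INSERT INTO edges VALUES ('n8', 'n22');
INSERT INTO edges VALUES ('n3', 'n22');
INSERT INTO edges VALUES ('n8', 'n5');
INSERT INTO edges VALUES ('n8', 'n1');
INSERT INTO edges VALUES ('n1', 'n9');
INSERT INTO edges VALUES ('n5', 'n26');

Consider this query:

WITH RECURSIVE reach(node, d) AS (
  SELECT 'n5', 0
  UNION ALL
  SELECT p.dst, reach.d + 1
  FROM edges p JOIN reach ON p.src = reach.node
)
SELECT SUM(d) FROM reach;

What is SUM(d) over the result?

Base: (n5, d=0).
Iteration 1: edges from {n5} -> (n26, d=1), (n3, d=1), (n9, d=1).
Iteration 2: edges from {n26,n3,n9} -> (n22, d=2).
Iteration 3: edges from {n22} -> (n9, d=3).
Iteration 4: no outgoing edges from {n9}; recursion stops.
SUM(d) = 0 + 1 + 1 + 1 + 2 + 3 = 8.

8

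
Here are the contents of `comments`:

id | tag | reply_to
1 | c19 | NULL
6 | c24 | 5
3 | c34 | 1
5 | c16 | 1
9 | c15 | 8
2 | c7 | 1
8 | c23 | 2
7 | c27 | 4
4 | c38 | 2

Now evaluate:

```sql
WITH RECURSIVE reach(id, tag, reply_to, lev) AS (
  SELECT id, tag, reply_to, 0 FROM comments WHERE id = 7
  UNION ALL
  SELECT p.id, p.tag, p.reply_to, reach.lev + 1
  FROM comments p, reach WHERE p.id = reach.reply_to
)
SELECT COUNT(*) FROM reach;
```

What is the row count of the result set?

Base: id=7 (c27), reply_to=4, lev 0.
Iteration 1: join on id=4 -> c38 (id 4, reply_to=2, lev 1).
Iteration 2: join on id=2 -> c7 (id 2, reply_to=1, lev 2).
Iteration 3: join on id=1 -> c19 (id 1, reply_to=NULL, lev 3).
Iteration 4: reply_to is NULL; no match; recursion stops.
Total rows emitted: 4.

4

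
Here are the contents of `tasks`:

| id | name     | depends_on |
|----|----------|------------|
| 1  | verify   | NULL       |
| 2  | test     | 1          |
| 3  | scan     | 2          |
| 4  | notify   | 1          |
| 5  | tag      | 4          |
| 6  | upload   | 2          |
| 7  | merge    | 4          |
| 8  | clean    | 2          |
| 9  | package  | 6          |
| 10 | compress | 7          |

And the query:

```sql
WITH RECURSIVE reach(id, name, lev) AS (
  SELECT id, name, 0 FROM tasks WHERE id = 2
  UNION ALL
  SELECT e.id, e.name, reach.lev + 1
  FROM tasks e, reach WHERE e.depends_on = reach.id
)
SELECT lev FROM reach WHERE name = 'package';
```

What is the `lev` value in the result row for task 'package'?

2

Base: id=2 (test) at lev 0.
Iteration 1: rows with depends_on in {2} -> scan (id 3, lev 1), upload (id 6, lev 1), clean (id 8, lev 1).
Iteration 2: rows with depends_on in {3,6,8} -> package (id 9, lev 2).
Iteration 3: no rows with depends_on in {9}; recursion stops.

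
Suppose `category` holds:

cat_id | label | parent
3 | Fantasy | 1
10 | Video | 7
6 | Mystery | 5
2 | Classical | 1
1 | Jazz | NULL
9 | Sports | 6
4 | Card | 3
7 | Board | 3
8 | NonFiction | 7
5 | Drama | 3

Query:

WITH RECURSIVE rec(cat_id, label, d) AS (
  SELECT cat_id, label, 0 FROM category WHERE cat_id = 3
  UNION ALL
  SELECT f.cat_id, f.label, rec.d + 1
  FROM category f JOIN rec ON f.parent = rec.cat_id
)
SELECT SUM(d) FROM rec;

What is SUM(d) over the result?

12

Base: cat_id=3 (Fantasy) at d 0.
Iteration 1: rows with parent in {3} -> Card (id 4, d 1), Drama (id 5, d 1), Board (id 7, d 1).
Iteration 2: rows with parent in {4,5,7} -> Mystery (id 6, d 2), NonFiction (id 8, d 2), Video (id 10, d 2).
Iteration 3: rows with parent in {6,8,10} -> Sports (id 9, d 3).
Iteration 4: no rows with parent in {9}; recursion stops.
SUM(d) = 0 + 1 + 1 + 1 + 2 + 2 + 2 + 3 = 12.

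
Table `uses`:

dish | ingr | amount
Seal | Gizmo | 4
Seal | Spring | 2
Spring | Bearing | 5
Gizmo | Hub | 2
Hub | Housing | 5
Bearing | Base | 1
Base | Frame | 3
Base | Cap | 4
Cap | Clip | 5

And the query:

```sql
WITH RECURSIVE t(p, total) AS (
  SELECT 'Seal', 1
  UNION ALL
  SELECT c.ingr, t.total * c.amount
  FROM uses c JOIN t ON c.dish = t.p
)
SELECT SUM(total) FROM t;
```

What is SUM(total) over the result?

345

Base: (Seal, total=1).
Iteration 1: components of {Seal} -> Gizmo = 1*4 = 4, Spring = 1*2 = 2.
Iteration 2: components of {Gizmo,Spring} -> Bearing = 2*5 = 10, Hub = 4*2 = 8.
Iteration 3: components of {Bearing,Hub} -> Base = 10*1 = 10, Housing = 8*5 = 40.
Iteration 4: components of {Base,Housing} -> Cap = 10*4 = 40, Frame = 10*3 = 30.
Iteration 5: components of {Cap,Frame} -> Clip = 40*5 = 200.
Iteration 6: no further components; recursion stops.
SUM(total) = 1 + 4 + 2 + 8 + 10 + 40 + 10 + 30 + 40 + 200 = 345.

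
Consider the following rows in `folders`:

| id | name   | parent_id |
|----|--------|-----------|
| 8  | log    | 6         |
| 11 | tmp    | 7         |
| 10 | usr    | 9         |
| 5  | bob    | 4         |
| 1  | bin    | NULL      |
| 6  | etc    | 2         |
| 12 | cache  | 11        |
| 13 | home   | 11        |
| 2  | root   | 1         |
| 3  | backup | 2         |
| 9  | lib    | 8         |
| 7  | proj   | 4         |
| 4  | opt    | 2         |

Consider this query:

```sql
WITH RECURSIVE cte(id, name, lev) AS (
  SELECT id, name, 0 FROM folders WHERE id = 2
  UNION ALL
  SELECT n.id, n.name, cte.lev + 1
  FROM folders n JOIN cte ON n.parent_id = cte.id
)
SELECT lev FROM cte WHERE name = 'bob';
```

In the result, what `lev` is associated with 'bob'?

2

Base: id=2 (root) at lev 0.
Iteration 1: rows with parent_id in {2} -> backup (id 3, lev 1), opt (id 4, lev 1), etc (id 6, lev 1).
Iteration 2: rows with parent_id in {3,4,6} -> bob (id 5, lev 2), proj (id 7, lev 2), log (id 8, lev 2).
Iteration 3: rows with parent_id in {5,7,8} -> lib (id 9, lev 3), tmp (id 11, lev 3).
Iteration 4: rows with parent_id in {9,11} -> usr (id 10, lev 4), cache (id 12, lev 4), home (id 13, lev 4).
Iteration 5: no rows with parent_id in {10,12,13}; recursion stops.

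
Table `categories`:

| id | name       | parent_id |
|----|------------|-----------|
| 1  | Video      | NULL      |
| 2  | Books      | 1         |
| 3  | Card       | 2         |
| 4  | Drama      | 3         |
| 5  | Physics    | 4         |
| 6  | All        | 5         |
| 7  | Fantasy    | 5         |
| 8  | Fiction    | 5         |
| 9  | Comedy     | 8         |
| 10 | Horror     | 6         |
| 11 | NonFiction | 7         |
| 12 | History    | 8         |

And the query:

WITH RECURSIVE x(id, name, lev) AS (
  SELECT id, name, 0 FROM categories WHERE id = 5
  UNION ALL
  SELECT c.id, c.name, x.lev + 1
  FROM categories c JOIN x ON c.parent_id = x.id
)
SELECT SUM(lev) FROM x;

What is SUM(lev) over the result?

11

Base: id=5 (Physics) at lev 0.
Iteration 1: rows with parent_id in {5} -> All (id 6, lev 1), Fantasy (id 7, lev 1), Fiction (id 8, lev 1).
Iteration 2: rows with parent_id in {6,7,8} -> Comedy (id 9, lev 2), Horror (id 10, lev 2), NonFiction (id 11, lev 2), History (id 12, lev 2).
Iteration 3: no rows with parent_id in {9,10,11,12}; recursion stops.
SUM(lev) = 0 + 1 + 1 + 1 + 2 + 2 + 2 + 2 = 11.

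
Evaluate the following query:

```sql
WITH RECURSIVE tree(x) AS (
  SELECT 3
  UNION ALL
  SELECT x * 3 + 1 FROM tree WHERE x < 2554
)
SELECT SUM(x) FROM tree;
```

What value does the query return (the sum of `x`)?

11476

Base: x=3.
Iteration 1: 3 < 2554 holds -> x = 3 * 3 + 1 = 10.
Iteration 2: 10 < 2554 holds -> x = 10 * 3 + 1 = 31.
Iteration 3: 31 < 2554 holds -> x = 31 * 3 + 1 = 94.
Iteration 4: 94 < 2554 holds -> x = 94 * 3 + 1 = 283.
Iteration 5: 283 < 2554 holds -> x = 283 * 3 + 1 = 850.
Iteration 6: 850 < 2554 holds -> x = 850 * 3 + 1 = 2551.
Iteration 7: 2551 < 2554 holds -> x = 2551 * 3 + 1 = 7654.
Iteration 8: 7654 < 2554 fails; recursion stops.
SUM(x) = 3 + 10 + 31 + 94 + 283 + 850 + 2551 + 7654 = 11476.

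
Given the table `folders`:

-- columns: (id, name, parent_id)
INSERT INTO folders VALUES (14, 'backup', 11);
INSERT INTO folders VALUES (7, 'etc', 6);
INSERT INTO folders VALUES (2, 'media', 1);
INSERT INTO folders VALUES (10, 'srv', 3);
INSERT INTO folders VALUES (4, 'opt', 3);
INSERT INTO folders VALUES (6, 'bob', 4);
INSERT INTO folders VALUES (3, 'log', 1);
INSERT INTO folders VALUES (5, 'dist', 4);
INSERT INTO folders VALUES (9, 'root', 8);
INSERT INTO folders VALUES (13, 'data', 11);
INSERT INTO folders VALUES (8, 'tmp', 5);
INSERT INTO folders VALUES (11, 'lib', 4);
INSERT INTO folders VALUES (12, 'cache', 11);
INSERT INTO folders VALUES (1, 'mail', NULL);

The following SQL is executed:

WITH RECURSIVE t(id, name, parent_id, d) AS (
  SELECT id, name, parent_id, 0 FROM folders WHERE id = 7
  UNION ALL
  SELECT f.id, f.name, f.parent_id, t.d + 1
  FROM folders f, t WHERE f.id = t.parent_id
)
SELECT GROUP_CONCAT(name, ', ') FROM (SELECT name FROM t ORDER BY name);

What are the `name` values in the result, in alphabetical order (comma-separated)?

Base: id=7 (etc), parent_id=6, d 0.
Iteration 1: join on id=6 -> bob (id 6, parent_id=4, d 1).
Iteration 2: join on id=4 -> opt (id 4, parent_id=3, d 2).
Iteration 3: join on id=3 -> log (id 3, parent_id=1, d 3).
Iteration 4: join on id=1 -> mail (id 1, parent_id=NULL, d 4).
Iteration 5: parent_id is NULL; no match; recursion stops.

bob, etc, log, mail, opt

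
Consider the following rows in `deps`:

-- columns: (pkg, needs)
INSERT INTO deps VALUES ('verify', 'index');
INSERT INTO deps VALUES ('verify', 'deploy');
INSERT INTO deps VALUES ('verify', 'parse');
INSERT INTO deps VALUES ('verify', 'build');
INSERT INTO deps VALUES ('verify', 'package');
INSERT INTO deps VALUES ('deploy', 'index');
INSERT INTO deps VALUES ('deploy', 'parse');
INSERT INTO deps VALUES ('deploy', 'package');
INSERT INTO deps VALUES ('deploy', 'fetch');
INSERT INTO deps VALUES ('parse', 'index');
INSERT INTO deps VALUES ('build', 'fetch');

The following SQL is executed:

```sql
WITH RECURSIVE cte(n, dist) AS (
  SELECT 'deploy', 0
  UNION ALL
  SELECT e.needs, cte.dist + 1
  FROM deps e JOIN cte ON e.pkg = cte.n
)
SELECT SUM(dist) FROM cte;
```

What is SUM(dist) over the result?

Base: (deploy, dist=0).
Iteration 1: edges from {deploy} -> (fetch, dist=1), (index, dist=1), (package, dist=1), (parse, dist=1).
Iteration 2: edges from {fetch,index,package,parse} -> (index, dist=2).
Iteration 3: no outgoing edges from {index}; recursion stops.
SUM(dist) = 0 + 1 + 1 + 1 + 1 + 2 = 6.

6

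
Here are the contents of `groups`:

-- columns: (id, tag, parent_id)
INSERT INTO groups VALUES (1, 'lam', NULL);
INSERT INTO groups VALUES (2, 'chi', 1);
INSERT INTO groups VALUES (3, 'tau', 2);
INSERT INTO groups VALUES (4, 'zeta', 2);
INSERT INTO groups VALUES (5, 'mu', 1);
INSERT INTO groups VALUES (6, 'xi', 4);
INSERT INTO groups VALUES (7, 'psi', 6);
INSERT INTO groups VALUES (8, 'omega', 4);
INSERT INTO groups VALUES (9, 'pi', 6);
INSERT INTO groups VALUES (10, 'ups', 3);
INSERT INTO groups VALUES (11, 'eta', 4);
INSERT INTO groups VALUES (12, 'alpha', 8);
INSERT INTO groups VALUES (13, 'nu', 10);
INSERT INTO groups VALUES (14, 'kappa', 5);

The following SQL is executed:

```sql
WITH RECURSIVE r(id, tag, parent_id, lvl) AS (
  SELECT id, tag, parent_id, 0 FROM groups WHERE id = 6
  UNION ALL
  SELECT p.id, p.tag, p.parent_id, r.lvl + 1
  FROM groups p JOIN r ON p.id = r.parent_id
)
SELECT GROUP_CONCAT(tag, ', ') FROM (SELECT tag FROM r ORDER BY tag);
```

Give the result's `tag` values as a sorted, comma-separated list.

chi, lam, xi, zeta

Base: id=6 (xi), parent_id=4, lvl 0.
Iteration 1: join on id=4 -> zeta (id 4, parent_id=2, lvl 1).
Iteration 2: join on id=2 -> chi (id 2, parent_id=1, lvl 2).
Iteration 3: join on id=1 -> lam (id 1, parent_id=NULL, lvl 3).
Iteration 4: parent_id is NULL; no match; recursion stops.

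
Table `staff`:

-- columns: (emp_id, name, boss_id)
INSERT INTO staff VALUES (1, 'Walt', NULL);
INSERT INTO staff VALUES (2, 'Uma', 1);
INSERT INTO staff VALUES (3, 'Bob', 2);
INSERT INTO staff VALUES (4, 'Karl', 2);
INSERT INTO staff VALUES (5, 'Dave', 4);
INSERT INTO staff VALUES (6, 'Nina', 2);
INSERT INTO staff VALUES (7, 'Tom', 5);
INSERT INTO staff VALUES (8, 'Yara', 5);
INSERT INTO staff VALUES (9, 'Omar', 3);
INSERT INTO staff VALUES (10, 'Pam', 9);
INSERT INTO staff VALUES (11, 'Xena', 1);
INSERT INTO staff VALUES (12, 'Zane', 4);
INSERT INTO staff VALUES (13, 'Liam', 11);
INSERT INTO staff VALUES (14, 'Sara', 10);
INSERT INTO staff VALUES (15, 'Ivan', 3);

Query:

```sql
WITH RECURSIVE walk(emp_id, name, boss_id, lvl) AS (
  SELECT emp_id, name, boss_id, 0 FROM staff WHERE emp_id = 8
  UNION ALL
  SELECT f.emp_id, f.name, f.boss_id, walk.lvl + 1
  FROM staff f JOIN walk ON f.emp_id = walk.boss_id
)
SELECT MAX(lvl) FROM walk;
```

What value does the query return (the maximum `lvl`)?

4

Base: emp_id=8 (Yara), boss_id=5, lvl 0.
Iteration 1: join on emp_id=5 -> Dave (id 5, boss_id=4, lvl 1).
Iteration 2: join on emp_id=4 -> Karl (id 4, boss_id=2, lvl 2).
Iteration 3: join on emp_id=2 -> Uma (id 2, boss_id=1, lvl 3).
Iteration 4: join on emp_id=1 -> Walt (id 1, boss_id=NULL, lvl 4).
Iteration 5: boss_id is NULL; no match; recursion stops.
lvl values: 0, 1, 2, 3, 4; the maximum is 4.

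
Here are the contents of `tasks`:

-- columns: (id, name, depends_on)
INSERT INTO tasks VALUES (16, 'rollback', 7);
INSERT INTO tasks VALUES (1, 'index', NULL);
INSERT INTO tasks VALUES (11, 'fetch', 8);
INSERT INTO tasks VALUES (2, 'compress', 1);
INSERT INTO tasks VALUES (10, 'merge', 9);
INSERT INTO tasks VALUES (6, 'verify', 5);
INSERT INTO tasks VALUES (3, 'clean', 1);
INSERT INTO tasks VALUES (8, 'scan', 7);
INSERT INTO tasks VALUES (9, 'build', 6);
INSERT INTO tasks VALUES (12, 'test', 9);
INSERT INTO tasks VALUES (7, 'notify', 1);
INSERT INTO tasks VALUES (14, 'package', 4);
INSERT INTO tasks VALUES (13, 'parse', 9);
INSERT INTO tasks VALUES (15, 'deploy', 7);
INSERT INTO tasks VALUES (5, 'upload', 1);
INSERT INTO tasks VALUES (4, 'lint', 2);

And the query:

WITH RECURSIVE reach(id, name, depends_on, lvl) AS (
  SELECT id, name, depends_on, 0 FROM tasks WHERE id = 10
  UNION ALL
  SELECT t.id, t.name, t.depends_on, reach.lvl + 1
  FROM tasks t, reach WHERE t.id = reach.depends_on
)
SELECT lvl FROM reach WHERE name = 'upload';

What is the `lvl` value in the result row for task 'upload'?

Base: id=10 (merge), depends_on=9, lvl 0.
Iteration 1: join on id=9 -> build (id 9, depends_on=6, lvl 1).
Iteration 2: join on id=6 -> verify (id 6, depends_on=5, lvl 2).
Iteration 3: join on id=5 -> upload (id 5, depends_on=1, lvl 3).
Iteration 4: join on id=1 -> index (id 1, depends_on=NULL, lvl 4).
Iteration 5: depends_on is NULL; no match; recursion stops.

3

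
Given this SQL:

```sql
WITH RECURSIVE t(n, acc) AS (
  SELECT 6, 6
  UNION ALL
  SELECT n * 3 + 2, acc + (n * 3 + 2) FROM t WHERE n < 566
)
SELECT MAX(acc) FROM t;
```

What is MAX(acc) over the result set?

842

Base: n=6, acc=6.
Iteration 1: 6 < 566 holds -> n = 6 * 3 + 2 = 20, acc = 6 + 20 = 26.
Iteration 2: 20 < 566 holds -> n = 20 * 3 + 2 = 62, acc = 26 + 62 = 88.
Iteration 3: 62 < 566 holds -> n = 62 * 3 + 2 = 188, acc = 88 + 188 = 276.
Iteration 4: 188 < 566 holds -> n = 188 * 3 + 2 = 566, acc = 276 + 566 = 842.
Iteration 5: 566 < 566 fails; recursion stops.
acc values: 6, 26, 88, 276, 842; the maximum is 842.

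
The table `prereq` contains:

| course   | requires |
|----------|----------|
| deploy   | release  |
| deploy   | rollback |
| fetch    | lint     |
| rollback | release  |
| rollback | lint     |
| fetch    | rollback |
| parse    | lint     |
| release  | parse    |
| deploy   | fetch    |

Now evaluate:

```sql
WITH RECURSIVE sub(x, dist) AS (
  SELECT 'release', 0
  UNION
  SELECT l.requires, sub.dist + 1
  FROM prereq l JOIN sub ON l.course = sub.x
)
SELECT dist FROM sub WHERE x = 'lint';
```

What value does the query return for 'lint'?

Base: (release, dist=0).
Iteration 1: edges from {release} -> (parse, dist=1).
Iteration 2: edges from {parse} -> (lint, dist=2).
Iteration 3: no outgoing edges from {lint}; recursion stops.

2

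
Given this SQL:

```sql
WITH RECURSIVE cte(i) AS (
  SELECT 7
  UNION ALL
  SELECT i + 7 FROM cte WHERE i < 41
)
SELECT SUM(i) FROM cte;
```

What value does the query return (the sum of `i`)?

Base: i=7.
Iteration 1: 7 < 41 holds -> i = 7 + 7 = 14.
Iteration 2: 14 < 41 holds -> i = 14 + 7 = 21.
Iteration 3: 21 < 41 holds -> i = 21 + 7 = 28.
Iteration 4: 28 < 41 holds -> i = 28 + 7 = 35.
Iteration 5: 35 < 41 holds -> i = 35 + 7 = 42.
Iteration 6: 42 < 41 fails; recursion stops.
SUM(i) = 7 + 14 + 21 + 28 + 35 + 42 = 147.

147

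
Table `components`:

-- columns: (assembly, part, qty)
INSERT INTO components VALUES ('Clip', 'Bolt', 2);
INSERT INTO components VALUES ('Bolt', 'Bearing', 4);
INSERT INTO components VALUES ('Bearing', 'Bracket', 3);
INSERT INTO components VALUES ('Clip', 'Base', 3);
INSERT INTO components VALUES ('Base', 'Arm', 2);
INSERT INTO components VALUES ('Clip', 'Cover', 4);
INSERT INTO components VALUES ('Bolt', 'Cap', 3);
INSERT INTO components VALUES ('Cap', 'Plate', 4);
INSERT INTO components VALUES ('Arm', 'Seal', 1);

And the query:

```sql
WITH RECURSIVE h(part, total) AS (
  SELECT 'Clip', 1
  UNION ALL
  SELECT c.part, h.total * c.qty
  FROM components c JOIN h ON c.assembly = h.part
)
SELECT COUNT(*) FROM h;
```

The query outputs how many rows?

Base: (Clip, total=1).
Iteration 1: components of {Clip} -> Base = 1*3 = 3, Bolt = 1*2 = 2, Cover = 1*4 = 4.
Iteration 2: components of {Base,Bolt,Cover} -> Arm = 3*2 = 6, Bearing = 2*4 = 8, Cap = 2*3 = 6.
Iteration 3: components of {Arm,Bearing,Cap} -> Bracket = 8*3 = 24, Plate = 6*4 = 24, Seal = 6*1 = 6.
Iteration 4: no further components; recursion stops.
Total rows emitted: 10.

10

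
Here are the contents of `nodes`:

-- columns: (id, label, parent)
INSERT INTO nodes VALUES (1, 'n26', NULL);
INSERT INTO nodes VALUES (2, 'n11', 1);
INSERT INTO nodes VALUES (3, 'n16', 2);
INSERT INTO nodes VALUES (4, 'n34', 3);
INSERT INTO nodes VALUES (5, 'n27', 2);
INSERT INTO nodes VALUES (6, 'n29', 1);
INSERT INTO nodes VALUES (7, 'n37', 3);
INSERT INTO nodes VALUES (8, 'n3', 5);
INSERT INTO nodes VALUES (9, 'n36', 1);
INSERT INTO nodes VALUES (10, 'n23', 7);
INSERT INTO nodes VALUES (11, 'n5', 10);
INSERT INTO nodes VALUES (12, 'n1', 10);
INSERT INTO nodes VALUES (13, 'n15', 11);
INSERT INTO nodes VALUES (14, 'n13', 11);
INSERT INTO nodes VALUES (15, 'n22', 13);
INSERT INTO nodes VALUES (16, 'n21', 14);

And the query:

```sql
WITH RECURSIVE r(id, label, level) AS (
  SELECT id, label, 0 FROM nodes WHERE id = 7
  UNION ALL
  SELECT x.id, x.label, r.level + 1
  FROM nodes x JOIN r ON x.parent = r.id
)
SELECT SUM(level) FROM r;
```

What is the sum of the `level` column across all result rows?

19

Base: id=7 (n37) at level 0.
Iteration 1: rows with parent in {7} -> n23 (id 10, level 1).
Iteration 2: rows with parent in {10} -> n5 (id 11, level 2), n1 (id 12, level 2).
Iteration 3: rows with parent in {11,12} -> n15 (id 13, level 3), n13 (id 14, level 3).
Iteration 4: rows with parent in {13,14} -> n22 (id 15, level 4), n21 (id 16, level 4).
Iteration 5: no rows with parent in {15,16}; recursion stops.
SUM(level) = 0 + 1 + 2 + 2 + 3 + 3 + 4 + 4 = 19.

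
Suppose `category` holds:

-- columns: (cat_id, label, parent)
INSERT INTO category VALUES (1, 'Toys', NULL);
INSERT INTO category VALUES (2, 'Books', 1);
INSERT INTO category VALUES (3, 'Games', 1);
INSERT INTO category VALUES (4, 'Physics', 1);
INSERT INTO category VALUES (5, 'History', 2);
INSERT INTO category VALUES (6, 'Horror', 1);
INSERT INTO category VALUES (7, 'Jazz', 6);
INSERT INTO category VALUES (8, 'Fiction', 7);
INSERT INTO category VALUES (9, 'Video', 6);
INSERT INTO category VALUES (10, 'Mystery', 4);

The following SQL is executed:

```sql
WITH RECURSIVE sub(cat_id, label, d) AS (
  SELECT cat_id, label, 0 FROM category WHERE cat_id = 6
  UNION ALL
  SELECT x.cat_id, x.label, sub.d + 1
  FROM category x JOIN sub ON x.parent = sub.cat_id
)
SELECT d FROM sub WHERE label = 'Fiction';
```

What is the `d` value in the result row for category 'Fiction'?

2

Base: cat_id=6 (Horror) at d 0.
Iteration 1: rows with parent in {6} -> Jazz (id 7, d 1), Video (id 9, d 1).
Iteration 2: rows with parent in {7,9} -> Fiction (id 8, d 2).
Iteration 3: no rows with parent in {8}; recursion stops.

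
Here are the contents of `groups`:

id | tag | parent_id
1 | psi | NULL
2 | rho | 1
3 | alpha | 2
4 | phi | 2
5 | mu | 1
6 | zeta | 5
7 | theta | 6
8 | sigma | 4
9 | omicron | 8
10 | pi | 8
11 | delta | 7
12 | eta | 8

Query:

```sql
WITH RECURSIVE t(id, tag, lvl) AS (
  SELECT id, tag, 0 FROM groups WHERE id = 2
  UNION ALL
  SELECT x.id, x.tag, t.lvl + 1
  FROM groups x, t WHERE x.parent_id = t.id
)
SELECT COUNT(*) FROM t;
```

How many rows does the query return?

7

Base: id=2 (rho) at lvl 0.
Iteration 1: rows with parent_id in {2} -> alpha (id 3, lvl 1), phi (id 4, lvl 1).
Iteration 2: rows with parent_id in {3,4} -> sigma (id 8, lvl 2).
Iteration 3: rows with parent_id in {8} -> omicron (id 9, lvl 3), pi (id 10, lvl 3), eta (id 12, lvl 3).
Iteration 4: no rows with parent_id in {9,10,12}; recursion stops.
Total rows emitted: 7.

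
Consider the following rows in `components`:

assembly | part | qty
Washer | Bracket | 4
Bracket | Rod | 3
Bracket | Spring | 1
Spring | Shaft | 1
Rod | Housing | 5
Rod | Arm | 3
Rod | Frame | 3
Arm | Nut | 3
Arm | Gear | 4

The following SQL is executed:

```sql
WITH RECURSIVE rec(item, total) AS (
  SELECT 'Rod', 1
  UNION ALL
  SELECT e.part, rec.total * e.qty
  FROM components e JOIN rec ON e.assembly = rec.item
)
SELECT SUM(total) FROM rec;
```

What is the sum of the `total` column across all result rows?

Base: (Rod, total=1).
Iteration 1: components of {Rod} -> Arm = 1*3 = 3, Frame = 1*3 = 3, Housing = 1*5 = 5.
Iteration 2: components of {Arm,Frame,Housing} -> Gear = 3*4 = 12, Nut = 3*3 = 9.
Iteration 3: no further components; recursion stops.
SUM(total) = 1 + 5 + 3 + 3 + 9 + 12 = 33.

33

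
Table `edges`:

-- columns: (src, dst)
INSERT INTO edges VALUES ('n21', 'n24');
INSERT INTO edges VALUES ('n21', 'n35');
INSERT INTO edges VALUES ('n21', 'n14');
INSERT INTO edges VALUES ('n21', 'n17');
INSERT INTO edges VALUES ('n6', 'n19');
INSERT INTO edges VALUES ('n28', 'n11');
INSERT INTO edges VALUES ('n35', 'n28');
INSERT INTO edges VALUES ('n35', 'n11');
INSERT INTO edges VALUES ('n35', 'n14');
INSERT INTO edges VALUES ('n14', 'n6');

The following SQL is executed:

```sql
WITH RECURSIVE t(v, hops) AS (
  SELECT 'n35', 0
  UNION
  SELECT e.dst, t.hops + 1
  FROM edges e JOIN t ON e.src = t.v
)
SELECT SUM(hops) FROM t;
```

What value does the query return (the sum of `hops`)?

Base: (n35, hops=0).
Iteration 1: edges from {n35} -> (n11, hops=1), (n14, hops=1), (n28, hops=1).
Iteration 2: edges from {n11,n14,n28} -> (n11, hops=2), (n6, hops=2).
Iteration 3: edges from {n11,n6} -> (n19, hops=3).
Iteration 4: no outgoing edges from {n19}; recursion stops.
SUM(hops) = 0 + 1 + 1 + 1 + 2 + 2 + 3 = 10.

10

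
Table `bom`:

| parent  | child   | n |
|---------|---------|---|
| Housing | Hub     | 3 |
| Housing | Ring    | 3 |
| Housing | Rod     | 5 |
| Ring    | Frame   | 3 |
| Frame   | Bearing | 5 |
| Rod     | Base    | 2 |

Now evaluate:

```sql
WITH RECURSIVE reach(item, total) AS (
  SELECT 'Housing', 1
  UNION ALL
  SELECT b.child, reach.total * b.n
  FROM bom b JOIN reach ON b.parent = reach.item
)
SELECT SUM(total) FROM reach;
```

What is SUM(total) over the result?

Base: (Housing, total=1).
Iteration 1: components of {Housing} -> Hub = 1*3 = 3, Ring = 1*3 = 3, Rod = 1*5 = 5.
Iteration 2: components of {Hub,Ring,Rod} -> Base = 5*2 = 10, Frame = 3*3 = 9.
Iteration 3: components of {Base,Frame} -> Bearing = 9*5 = 45.
Iteration 4: no further components; recursion stops.
SUM(total) = 1 + 3 + 3 + 5 + 9 + 10 + 45 = 76.

76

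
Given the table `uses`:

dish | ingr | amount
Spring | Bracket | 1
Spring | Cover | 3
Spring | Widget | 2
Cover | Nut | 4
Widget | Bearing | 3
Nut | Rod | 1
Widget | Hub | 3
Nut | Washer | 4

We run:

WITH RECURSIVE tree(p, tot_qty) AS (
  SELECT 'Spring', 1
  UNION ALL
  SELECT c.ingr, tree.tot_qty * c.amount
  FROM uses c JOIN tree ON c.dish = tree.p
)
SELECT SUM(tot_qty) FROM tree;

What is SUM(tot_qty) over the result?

91

Base: (Spring, tot_qty=1).
Iteration 1: components of {Spring} -> Bracket = 1*1 = 1, Cover = 1*3 = 3, Widget = 1*2 = 2.
Iteration 2: components of {Bracket,Cover,Widget} -> Bearing = 2*3 = 6, Hub = 2*3 = 6, Nut = 3*4 = 12.
Iteration 3: components of {Bearing,Hub,Nut} -> Rod = 12*1 = 12, Washer = 12*4 = 48.
Iteration 4: no further components; recursion stops.
SUM(tot_qty) = 1 + 1 + 3 + 2 + 12 + 6 + 6 + 12 + 48 = 91.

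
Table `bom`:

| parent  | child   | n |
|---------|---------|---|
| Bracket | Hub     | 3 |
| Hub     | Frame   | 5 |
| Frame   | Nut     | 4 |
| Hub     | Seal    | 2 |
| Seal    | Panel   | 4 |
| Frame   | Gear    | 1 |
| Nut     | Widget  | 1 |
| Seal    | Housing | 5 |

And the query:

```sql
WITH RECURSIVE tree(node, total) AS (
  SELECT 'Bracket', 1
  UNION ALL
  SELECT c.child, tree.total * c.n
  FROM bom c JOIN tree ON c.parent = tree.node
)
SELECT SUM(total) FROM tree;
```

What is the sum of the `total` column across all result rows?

214

Base: (Bracket, total=1).
Iteration 1: components of {Bracket} -> Hub = 1*3 = 3.
Iteration 2: components of {Hub} -> Frame = 3*5 = 15, Seal = 3*2 = 6.
Iteration 3: components of {Frame,Seal} -> Gear = 15*1 = 15, Housing = 6*5 = 30, Nut = 15*4 = 60, Panel = 6*4 = 24.
Iteration 4: components of {Gear,Housing,Nut,Panel} -> Widget = 60*1 = 60.
Iteration 5: no further components; recursion stops.
SUM(total) = 1 + 3 + 15 + 6 + 60 + 15 + 24 + 30 + 60 = 214.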